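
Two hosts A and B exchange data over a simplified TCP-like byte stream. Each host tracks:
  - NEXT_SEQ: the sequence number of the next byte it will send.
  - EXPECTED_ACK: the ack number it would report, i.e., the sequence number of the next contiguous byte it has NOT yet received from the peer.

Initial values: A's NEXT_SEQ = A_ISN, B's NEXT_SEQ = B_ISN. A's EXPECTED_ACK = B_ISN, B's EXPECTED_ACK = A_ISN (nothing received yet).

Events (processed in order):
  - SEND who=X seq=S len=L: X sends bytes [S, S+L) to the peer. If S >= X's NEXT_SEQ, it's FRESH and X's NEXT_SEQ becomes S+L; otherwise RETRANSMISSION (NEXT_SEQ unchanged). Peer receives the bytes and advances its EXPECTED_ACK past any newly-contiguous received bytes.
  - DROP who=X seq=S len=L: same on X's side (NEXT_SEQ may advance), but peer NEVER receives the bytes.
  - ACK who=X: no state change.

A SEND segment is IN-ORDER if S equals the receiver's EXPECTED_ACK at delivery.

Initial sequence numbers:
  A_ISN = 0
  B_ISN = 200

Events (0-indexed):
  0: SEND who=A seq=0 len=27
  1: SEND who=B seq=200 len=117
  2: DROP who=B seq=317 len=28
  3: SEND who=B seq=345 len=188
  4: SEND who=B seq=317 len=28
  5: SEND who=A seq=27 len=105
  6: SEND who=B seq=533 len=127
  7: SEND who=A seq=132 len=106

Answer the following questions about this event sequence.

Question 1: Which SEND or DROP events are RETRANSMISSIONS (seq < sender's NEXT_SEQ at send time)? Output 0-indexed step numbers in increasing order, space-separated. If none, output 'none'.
Answer: 4

Derivation:
Step 0: SEND seq=0 -> fresh
Step 1: SEND seq=200 -> fresh
Step 2: DROP seq=317 -> fresh
Step 3: SEND seq=345 -> fresh
Step 4: SEND seq=317 -> retransmit
Step 5: SEND seq=27 -> fresh
Step 6: SEND seq=533 -> fresh
Step 7: SEND seq=132 -> fresh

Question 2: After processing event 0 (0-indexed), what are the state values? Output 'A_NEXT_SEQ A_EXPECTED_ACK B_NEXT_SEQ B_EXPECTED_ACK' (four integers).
After event 0: A_seq=27 A_ack=200 B_seq=200 B_ack=27

27 200 200 27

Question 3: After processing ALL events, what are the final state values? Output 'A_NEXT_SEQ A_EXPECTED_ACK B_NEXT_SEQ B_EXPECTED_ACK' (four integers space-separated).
After event 0: A_seq=27 A_ack=200 B_seq=200 B_ack=27
After event 1: A_seq=27 A_ack=317 B_seq=317 B_ack=27
After event 2: A_seq=27 A_ack=317 B_seq=345 B_ack=27
After event 3: A_seq=27 A_ack=317 B_seq=533 B_ack=27
After event 4: A_seq=27 A_ack=533 B_seq=533 B_ack=27
After event 5: A_seq=132 A_ack=533 B_seq=533 B_ack=132
After event 6: A_seq=132 A_ack=660 B_seq=660 B_ack=132
After event 7: A_seq=238 A_ack=660 B_seq=660 B_ack=238

Answer: 238 660 660 238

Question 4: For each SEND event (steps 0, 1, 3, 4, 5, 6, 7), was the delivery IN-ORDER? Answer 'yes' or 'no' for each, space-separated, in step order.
Step 0: SEND seq=0 -> in-order
Step 1: SEND seq=200 -> in-order
Step 3: SEND seq=345 -> out-of-order
Step 4: SEND seq=317 -> in-order
Step 5: SEND seq=27 -> in-order
Step 6: SEND seq=533 -> in-order
Step 7: SEND seq=132 -> in-order

Answer: yes yes no yes yes yes yes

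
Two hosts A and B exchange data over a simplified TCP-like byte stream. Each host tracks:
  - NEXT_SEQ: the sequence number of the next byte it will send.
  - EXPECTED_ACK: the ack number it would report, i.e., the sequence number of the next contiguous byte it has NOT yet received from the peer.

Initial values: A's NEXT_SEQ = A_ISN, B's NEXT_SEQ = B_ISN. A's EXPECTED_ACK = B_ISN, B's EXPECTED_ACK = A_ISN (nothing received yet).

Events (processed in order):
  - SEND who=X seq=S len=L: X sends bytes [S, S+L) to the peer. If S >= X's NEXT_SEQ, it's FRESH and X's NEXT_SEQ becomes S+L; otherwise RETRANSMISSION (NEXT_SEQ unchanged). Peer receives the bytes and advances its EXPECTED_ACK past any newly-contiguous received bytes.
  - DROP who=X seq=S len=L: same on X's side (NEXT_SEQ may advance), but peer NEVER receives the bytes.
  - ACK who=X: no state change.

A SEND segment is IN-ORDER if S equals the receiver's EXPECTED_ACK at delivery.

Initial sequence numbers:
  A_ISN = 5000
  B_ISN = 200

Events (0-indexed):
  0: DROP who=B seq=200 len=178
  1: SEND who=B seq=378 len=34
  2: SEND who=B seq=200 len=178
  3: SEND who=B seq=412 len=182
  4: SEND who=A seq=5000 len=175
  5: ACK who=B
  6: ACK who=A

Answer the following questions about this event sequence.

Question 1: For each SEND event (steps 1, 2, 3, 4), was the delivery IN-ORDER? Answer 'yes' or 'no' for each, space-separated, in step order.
Step 1: SEND seq=378 -> out-of-order
Step 2: SEND seq=200 -> in-order
Step 3: SEND seq=412 -> in-order
Step 4: SEND seq=5000 -> in-order

Answer: no yes yes yes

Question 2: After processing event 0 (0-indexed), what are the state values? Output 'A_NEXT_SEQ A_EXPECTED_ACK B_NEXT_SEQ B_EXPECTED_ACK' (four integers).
After event 0: A_seq=5000 A_ack=200 B_seq=378 B_ack=5000

5000 200 378 5000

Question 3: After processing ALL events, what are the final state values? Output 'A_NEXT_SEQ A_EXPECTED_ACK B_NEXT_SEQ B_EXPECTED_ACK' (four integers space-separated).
After event 0: A_seq=5000 A_ack=200 B_seq=378 B_ack=5000
After event 1: A_seq=5000 A_ack=200 B_seq=412 B_ack=5000
After event 2: A_seq=5000 A_ack=412 B_seq=412 B_ack=5000
After event 3: A_seq=5000 A_ack=594 B_seq=594 B_ack=5000
After event 4: A_seq=5175 A_ack=594 B_seq=594 B_ack=5175
After event 5: A_seq=5175 A_ack=594 B_seq=594 B_ack=5175
After event 6: A_seq=5175 A_ack=594 B_seq=594 B_ack=5175

Answer: 5175 594 594 5175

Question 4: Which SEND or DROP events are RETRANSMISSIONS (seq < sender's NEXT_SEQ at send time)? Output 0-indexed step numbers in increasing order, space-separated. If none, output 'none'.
Step 0: DROP seq=200 -> fresh
Step 1: SEND seq=378 -> fresh
Step 2: SEND seq=200 -> retransmit
Step 3: SEND seq=412 -> fresh
Step 4: SEND seq=5000 -> fresh

Answer: 2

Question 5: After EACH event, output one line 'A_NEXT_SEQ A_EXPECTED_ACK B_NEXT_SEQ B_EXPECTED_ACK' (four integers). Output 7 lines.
5000 200 378 5000
5000 200 412 5000
5000 412 412 5000
5000 594 594 5000
5175 594 594 5175
5175 594 594 5175
5175 594 594 5175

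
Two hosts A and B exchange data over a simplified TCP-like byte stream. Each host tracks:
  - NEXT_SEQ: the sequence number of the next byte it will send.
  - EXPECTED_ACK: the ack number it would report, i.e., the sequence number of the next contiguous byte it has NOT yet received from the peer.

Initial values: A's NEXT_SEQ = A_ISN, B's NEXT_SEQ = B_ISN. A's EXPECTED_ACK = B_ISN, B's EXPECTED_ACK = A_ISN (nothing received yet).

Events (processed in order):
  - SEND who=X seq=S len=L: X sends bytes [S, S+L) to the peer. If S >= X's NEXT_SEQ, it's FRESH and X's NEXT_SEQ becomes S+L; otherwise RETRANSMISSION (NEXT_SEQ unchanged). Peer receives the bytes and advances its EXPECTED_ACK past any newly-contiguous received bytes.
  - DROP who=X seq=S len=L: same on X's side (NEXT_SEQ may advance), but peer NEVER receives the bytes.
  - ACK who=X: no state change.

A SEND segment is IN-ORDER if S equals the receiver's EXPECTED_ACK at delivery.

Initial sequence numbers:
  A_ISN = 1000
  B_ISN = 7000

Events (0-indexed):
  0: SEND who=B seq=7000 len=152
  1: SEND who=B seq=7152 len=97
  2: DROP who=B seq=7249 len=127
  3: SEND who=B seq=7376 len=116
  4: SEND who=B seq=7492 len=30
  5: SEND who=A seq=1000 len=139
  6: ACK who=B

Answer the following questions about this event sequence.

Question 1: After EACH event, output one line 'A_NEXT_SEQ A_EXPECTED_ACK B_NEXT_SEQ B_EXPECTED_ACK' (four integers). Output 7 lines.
1000 7152 7152 1000
1000 7249 7249 1000
1000 7249 7376 1000
1000 7249 7492 1000
1000 7249 7522 1000
1139 7249 7522 1139
1139 7249 7522 1139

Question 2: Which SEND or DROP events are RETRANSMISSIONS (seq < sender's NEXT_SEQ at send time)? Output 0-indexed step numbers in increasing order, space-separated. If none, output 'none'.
Answer: none

Derivation:
Step 0: SEND seq=7000 -> fresh
Step 1: SEND seq=7152 -> fresh
Step 2: DROP seq=7249 -> fresh
Step 3: SEND seq=7376 -> fresh
Step 4: SEND seq=7492 -> fresh
Step 5: SEND seq=1000 -> fresh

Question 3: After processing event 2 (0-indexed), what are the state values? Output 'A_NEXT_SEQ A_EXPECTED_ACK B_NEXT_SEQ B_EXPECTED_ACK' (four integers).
After event 0: A_seq=1000 A_ack=7152 B_seq=7152 B_ack=1000
After event 1: A_seq=1000 A_ack=7249 B_seq=7249 B_ack=1000
After event 2: A_seq=1000 A_ack=7249 B_seq=7376 B_ack=1000

1000 7249 7376 1000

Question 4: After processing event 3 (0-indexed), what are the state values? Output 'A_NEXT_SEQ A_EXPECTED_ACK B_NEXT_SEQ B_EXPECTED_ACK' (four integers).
After event 0: A_seq=1000 A_ack=7152 B_seq=7152 B_ack=1000
After event 1: A_seq=1000 A_ack=7249 B_seq=7249 B_ack=1000
After event 2: A_seq=1000 A_ack=7249 B_seq=7376 B_ack=1000
After event 3: A_seq=1000 A_ack=7249 B_seq=7492 B_ack=1000

1000 7249 7492 1000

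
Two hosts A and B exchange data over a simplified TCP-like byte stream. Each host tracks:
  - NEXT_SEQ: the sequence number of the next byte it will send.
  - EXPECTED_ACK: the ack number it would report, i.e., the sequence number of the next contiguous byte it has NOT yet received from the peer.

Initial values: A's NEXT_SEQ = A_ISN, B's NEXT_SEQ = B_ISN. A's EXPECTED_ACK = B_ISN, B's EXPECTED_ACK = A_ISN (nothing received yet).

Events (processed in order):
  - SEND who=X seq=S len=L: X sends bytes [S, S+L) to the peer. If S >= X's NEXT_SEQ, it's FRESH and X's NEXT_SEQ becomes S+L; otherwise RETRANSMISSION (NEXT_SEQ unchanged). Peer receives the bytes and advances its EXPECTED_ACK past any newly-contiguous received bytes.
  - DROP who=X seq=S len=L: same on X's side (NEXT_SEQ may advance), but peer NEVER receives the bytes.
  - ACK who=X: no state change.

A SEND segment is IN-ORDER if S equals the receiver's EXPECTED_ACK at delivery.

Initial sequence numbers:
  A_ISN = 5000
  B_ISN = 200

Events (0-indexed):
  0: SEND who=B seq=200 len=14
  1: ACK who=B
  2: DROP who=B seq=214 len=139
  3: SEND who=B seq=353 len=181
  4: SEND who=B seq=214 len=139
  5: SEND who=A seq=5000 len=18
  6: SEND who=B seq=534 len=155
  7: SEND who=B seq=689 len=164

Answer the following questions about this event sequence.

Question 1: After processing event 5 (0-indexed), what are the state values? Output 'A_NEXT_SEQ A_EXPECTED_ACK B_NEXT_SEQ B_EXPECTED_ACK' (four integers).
After event 0: A_seq=5000 A_ack=214 B_seq=214 B_ack=5000
After event 1: A_seq=5000 A_ack=214 B_seq=214 B_ack=5000
After event 2: A_seq=5000 A_ack=214 B_seq=353 B_ack=5000
After event 3: A_seq=5000 A_ack=214 B_seq=534 B_ack=5000
After event 4: A_seq=5000 A_ack=534 B_seq=534 B_ack=5000
After event 5: A_seq=5018 A_ack=534 B_seq=534 B_ack=5018

5018 534 534 5018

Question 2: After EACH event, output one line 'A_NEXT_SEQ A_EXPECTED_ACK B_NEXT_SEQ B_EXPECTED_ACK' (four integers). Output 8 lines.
5000 214 214 5000
5000 214 214 5000
5000 214 353 5000
5000 214 534 5000
5000 534 534 5000
5018 534 534 5018
5018 689 689 5018
5018 853 853 5018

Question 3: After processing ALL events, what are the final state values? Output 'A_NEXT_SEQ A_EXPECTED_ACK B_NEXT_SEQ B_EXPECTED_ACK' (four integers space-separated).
After event 0: A_seq=5000 A_ack=214 B_seq=214 B_ack=5000
After event 1: A_seq=5000 A_ack=214 B_seq=214 B_ack=5000
After event 2: A_seq=5000 A_ack=214 B_seq=353 B_ack=5000
After event 3: A_seq=5000 A_ack=214 B_seq=534 B_ack=5000
After event 4: A_seq=5000 A_ack=534 B_seq=534 B_ack=5000
After event 5: A_seq=5018 A_ack=534 B_seq=534 B_ack=5018
After event 6: A_seq=5018 A_ack=689 B_seq=689 B_ack=5018
After event 7: A_seq=5018 A_ack=853 B_seq=853 B_ack=5018

Answer: 5018 853 853 5018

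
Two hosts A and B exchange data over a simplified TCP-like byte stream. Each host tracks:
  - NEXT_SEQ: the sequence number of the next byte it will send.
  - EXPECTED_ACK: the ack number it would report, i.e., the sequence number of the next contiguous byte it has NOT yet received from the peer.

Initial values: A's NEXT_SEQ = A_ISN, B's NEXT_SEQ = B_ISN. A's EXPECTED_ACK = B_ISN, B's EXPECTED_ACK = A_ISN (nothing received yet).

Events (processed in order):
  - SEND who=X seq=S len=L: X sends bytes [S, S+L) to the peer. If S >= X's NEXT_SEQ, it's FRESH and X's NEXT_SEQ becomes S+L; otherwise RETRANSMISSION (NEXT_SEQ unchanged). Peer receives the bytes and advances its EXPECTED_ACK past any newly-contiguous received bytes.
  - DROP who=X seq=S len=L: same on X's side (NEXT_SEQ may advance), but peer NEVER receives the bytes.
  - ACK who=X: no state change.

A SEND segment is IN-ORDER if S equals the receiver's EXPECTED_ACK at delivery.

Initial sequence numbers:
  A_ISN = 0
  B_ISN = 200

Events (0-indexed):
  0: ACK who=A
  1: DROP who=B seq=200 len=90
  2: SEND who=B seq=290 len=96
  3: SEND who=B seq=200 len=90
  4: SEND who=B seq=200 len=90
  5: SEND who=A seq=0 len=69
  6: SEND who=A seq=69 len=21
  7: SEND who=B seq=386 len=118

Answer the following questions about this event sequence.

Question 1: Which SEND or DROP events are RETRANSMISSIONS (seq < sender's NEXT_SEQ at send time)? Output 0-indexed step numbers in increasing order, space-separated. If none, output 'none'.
Answer: 3 4

Derivation:
Step 1: DROP seq=200 -> fresh
Step 2: SEND seq=290 -> fresh
Step 3: SEND seq=200 -> retransmit
Step 4: SEND seq=200 -> retransmit
Step 5: SEND seq=0 -> fresh
Step 6: SEND seq=69 -> fresh
Step 7: SEND seq=386 -> fresh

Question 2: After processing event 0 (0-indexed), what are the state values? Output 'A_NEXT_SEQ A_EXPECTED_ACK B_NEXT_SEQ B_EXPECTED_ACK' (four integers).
After event 0: A_seq=0 A_ack=200 B_seq=200 B_ack=0

0 200 200 0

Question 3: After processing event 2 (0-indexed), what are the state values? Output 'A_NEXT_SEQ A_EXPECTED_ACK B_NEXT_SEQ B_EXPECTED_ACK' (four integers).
After event 0: A_seq=0 A_ack=200 B_seq=200 B_ack=0
After event 1: A_seq=0 A_ack=200 B_seq=290 B_ack=0
After event 2: A_seq=0 A_ack=200 B_seq=386 B_ack=0

0 200 386 0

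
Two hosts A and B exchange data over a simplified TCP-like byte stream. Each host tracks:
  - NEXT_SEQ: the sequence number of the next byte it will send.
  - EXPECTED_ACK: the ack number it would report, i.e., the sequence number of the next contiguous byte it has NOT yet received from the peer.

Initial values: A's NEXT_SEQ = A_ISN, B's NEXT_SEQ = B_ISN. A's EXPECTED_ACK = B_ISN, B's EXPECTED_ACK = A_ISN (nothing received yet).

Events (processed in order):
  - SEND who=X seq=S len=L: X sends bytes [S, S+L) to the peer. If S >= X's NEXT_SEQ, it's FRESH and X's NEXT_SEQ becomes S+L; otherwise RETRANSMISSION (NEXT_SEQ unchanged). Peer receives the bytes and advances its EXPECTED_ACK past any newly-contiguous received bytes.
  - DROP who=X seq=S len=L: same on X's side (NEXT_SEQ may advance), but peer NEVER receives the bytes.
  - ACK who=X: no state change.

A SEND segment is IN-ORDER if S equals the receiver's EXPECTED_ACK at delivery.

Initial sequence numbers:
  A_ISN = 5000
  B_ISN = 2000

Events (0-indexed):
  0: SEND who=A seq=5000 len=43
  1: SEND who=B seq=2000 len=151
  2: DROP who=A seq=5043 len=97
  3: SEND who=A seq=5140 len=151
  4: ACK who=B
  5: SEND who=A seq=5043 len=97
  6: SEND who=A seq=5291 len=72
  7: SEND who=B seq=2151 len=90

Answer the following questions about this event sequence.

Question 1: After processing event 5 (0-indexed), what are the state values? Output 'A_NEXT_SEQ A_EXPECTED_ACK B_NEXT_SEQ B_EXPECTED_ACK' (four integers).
After event 0: A_seq=5043 A_ack=2000 B_seq=2000 B_ack=5043
After event 1: A_seq=5043 A_ack=2151 B_seq=2151 B_ack=5043
After event 2: A_seq=5140 A_ack=2151 B_seq=2151 B_ack=5043
After event 3: A_seq=5291 A_ack=2151 B_seq=2151 B_ack=5043
After event 4: A_seq=5291 A_ack=2151 B_seq=2151 B_ack=5043
After event 5: A_seq=5291 A_ack=2151 B_seq=2151 B_ack=5291

5291 2151 2151 5291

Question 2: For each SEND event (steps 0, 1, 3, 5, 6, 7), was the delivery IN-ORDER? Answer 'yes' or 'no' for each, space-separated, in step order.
Answer: yes yes no yes yes yes

Derivation:
Step 0: SEND seq=5000 -> in-order
Step 1: SEND seq=2000 -> in-order
Step 3: SEND seq=5140 -> out-of-order
Step 5: SEND seq=5043 -> in-order
Step 6: SEND seq=5291 -> in-order
Step 7: SEND seq=2151 -> in-order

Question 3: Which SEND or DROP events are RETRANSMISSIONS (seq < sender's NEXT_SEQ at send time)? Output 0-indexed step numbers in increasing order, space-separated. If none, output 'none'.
Answer: 5

Derivation:
Step 0: SEND seq=5000 -> fresh
Step 1: SEND seq=2000 -> fresh
Step 2: DROP seq=5043 -> fresh
Step 3: SEND seq=5140 -> fresh
Step 5: SEND seq=5043 -> retransmit
Step 6: SEND seq=5291 -> fresh
Step 7: SEND seq=2151 -> fresh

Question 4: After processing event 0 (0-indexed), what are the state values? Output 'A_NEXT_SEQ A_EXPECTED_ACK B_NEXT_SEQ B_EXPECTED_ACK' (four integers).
After event 0: A_seq=5043 A_ack=2000 B_seq=2000 B_ack=5043

5043 2000 2000 5043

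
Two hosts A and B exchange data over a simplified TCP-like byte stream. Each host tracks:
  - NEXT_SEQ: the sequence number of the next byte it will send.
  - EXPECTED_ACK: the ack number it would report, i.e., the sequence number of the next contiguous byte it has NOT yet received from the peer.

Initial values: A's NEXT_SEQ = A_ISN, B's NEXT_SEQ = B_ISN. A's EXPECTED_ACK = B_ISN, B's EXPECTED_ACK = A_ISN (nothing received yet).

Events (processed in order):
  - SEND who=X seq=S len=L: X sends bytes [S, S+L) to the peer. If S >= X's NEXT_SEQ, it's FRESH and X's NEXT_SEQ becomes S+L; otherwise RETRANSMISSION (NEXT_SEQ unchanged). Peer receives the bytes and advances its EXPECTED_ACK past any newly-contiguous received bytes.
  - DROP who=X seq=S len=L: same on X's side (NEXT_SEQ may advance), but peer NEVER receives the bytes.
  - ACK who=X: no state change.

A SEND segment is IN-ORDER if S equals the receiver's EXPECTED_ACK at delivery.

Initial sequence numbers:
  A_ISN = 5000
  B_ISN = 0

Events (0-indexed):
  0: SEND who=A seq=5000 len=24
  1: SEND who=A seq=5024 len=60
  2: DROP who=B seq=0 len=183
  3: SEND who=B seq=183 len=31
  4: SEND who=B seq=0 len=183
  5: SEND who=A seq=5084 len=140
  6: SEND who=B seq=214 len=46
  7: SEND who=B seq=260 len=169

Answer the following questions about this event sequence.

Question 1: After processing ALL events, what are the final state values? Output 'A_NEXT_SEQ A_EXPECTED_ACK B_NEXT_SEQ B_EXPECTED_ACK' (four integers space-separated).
After event 0: A_seq=5024 A_ack=0 B_seq=0 B_ack=5024
After event 1: A_seq=5084 A_ack=0 B_seq=0 B_ack=5084
After event 2: A_seq=5084 A_ack=0 B_seq=183 B_ack=5084
After event 3: A_seq=5084 A_ack=0 B_seq=214 B_ack=5084
After event 4: A_seq=5084 A_ack=214 B_seq=214 B_ack=5084
After event 5: A_seq=5224 A_ack=214 B_seq=214 B_ack=5224
After event 6: A_seq=5224 A_ack=260 B_seq=260 B_ack=5224
After event 7: A_seq=5224 A_ack=429 B_seq=429 B_ack=5224

Answer: 5224 429 429 5224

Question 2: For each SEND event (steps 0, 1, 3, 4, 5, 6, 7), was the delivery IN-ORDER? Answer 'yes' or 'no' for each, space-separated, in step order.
Answer: yes yes no yes yes yes yes

Derivation:
Step 0: SEND seq=5000 -> in-order
Step 1: SEND seq=5024 -> in-order
Step 3: SEND seq=183 -> out-of-order
Step 4: SEND seq=0 -> in-order
Step 5: SEND seq=5084 -> in-order
Step 6: SEND seq=214 -> in-order
Step 7: SEND seq=260 -> in-order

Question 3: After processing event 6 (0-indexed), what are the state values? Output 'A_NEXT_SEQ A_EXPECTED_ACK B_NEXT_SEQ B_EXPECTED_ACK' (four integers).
After event 0: A_seq=5024 A_ack=0 B_seq=0 B_ack=5024
After event 1: A_seq=5084 A_ack=0 B_seq=0 B_ack=5084
After event 2: A_seq=5084 A_ack=0 B_seq=183 B_ack=5084
After event 3: A_seq=5084 A_ack=0 B_seq=214 B_ack=5084
After event 4: A_seq=5084 A_ack=214 B_seq=214 B_ack=5084
After event 5: A_seq=5224 A_ack=214 B_seq=214 B_ack=5224
After event 6: A_seq=5224 A_ack=260 B_seq=260 B_ack=5224

5224 260 260 5224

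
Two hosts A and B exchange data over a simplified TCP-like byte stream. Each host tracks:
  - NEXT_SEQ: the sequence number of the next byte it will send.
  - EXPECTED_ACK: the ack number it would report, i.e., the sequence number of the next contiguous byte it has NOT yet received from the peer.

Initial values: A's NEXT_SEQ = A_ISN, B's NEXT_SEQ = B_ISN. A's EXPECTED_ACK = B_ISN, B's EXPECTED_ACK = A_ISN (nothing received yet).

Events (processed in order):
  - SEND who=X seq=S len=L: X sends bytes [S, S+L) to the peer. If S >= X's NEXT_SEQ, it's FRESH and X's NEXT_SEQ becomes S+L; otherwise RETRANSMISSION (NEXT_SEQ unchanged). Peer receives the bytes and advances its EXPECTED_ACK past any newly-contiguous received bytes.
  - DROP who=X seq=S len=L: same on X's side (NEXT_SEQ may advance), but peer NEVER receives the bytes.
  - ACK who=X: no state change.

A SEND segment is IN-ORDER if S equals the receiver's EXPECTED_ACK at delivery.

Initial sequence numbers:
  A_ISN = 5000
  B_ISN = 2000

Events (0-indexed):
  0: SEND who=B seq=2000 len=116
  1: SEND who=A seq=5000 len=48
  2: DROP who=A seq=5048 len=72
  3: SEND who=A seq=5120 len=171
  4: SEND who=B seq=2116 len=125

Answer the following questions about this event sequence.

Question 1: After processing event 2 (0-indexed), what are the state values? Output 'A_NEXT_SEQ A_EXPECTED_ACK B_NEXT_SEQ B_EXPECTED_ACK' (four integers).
After event 0: A_seq=5000 A_ack=2116 B_seq=2116 B_ack=5000
After event 1: A_seq=5048 A_ack=2116 B_seq=2116 B_ack=5048
After event 2: A_seq=5120 A_ack=2116 B_seq=2116 B_ack=5048

5120 2116 2116 5048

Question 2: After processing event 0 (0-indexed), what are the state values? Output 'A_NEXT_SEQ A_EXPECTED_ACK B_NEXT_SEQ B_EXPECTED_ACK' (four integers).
After event 0: A_seq=5000 A_ack=2116 B_seq=2116 B_ack=5000

5000 2116 2116 5000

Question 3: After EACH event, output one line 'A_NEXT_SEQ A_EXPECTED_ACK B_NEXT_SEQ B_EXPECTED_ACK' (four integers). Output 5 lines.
5000 2116 2116 5000
5048 2116 2116 5048
5120 2116 2116 5048
5291 2116 2116 5048
5291 2241 2241 5048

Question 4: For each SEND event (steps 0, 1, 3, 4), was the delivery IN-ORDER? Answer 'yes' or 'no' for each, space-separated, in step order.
Step 0: SEND seq=2000 -> in-order
Step 1: SEND seq=5000 -> in-order
Step 3: SEND seq=5120 -> out-of-order
Step 4: SEND seq=2116 -> in-order

Answer: yes yes no yes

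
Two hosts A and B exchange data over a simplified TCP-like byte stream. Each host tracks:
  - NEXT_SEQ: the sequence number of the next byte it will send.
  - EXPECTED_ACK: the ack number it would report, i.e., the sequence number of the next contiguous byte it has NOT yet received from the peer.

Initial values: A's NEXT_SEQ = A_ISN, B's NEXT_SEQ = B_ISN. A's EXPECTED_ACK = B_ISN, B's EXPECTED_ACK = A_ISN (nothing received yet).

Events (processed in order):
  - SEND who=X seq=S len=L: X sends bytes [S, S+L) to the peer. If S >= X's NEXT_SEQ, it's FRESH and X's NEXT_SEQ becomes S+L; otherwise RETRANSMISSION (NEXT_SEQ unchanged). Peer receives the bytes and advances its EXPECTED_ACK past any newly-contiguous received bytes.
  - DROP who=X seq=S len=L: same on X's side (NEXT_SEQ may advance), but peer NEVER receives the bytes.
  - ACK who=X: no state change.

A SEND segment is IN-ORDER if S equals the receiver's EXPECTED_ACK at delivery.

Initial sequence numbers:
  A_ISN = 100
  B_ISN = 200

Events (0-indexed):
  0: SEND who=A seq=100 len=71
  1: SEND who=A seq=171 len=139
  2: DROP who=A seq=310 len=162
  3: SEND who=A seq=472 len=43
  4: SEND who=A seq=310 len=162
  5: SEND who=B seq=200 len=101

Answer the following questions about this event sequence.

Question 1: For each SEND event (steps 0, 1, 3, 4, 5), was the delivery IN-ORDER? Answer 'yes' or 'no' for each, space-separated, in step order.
Answer: yes yes no yes yes

Derivation:
Step 0: SEND seq=100 -> in-order
Step 1: SEND seq=171 -> in-order
Step 3: SEND seq=472 -> out-of-order
Step 4: SEND seq=310 -> in-order
Step 5: SEND seq=200 -> in-order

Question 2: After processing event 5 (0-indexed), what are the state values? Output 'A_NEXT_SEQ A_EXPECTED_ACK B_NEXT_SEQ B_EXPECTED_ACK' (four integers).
After event 0: A_seq=171 A_ack=200 B_seq=200 B_ack=171
After event 1: A_seq=310 A_ack=200 B_seq=200 B_ack=310
After event 2: A_seq=472 A_ack=200 B_seq=200 B_ack=310
After event 3: A_seq=515 A_ack=200 B_seq=200 B_ack=310
After event 4: A_seq=515 A_ack=200 B_seq=200 B_ack=515
After event 5: A_seq=515 A_ack=301 B_seq=301 B_ack=515

515 301 301 515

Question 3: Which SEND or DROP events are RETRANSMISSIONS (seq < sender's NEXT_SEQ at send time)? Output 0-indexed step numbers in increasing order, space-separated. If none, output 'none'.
Step 0: SEND seq=100 -> fresh
Step 1: SEND seq=171 -> fresh
Step 2: DROP seq=310 -> fresh
Step 3: SEND seq=472 -> fresh
Step 4: SEND seq=310 -> retransmit
Step 5: SEND seq=200 -> fresh

Answer: 4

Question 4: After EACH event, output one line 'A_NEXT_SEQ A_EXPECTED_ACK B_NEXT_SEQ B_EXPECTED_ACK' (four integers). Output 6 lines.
171 200 200 171
310 200 200 310
472 200 200 310
515 200 200 310
515 200 200 515
515 301 301 515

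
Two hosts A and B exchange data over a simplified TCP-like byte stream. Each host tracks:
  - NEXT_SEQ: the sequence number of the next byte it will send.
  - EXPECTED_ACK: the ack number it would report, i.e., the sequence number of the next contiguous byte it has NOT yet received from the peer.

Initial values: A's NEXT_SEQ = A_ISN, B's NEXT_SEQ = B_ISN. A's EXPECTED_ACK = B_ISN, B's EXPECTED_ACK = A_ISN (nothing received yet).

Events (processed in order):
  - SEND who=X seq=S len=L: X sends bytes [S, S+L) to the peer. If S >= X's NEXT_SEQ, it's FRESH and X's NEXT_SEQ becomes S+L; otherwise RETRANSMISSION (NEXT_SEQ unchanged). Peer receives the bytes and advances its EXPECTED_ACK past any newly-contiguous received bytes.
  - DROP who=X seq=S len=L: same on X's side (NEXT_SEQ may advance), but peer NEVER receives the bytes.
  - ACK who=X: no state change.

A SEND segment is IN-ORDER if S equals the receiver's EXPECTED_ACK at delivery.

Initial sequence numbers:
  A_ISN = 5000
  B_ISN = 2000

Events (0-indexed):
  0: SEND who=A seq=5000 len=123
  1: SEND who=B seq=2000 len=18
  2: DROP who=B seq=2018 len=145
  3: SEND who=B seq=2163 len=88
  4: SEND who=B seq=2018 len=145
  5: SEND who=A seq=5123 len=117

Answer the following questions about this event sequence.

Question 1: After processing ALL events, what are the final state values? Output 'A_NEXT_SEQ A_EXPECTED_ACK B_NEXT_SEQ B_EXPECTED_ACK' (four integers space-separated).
Answer: 5240 2251 2251 5240

Derivation:
After event 0: A_seq=5123 A_ack=2000 B_seq=2000 B_ack=5123
After event 1: A_seq=5123 A_ack=2018 B_seq=2018 B_ack=5123
After event 2: A_seq=5123 A_ack=2018 B_seq=2163 B_ack=5123
After event 3: A_seq=5123 A_ack=2018 B_seq=2251 B_ack=5123
After event 4: A_seq=5123 A_ack=2251 B_seq=2251 B_ack=5123
After event 5: A_seq=5240 A_ack=2251 B_seq=2251 B_ack=5240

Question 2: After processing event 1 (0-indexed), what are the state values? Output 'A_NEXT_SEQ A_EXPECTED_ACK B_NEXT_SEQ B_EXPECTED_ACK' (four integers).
After event 0: A_seq=5123 A_ack=2000 B_seq=2000 B_ack=5123
After event 1: A_seq=5123 A_ack=2018 B_seq=2018 B_ack=5123

5123 2018 2018 5123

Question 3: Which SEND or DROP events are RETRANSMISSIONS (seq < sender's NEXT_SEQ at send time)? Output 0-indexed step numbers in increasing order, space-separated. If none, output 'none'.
Answer: 4

Derivation:
Step 0: SEND seq=5000 -> fresh
Step 1: SEND seq=2000 -> fresh
Step 2: DROP seq=2018 -> fresh
Step 3: SEND seq=2163 -> fresh
Step 4: SEND seq=2018 -> retransmit
Step 5: SEND seq=5123 -> fresh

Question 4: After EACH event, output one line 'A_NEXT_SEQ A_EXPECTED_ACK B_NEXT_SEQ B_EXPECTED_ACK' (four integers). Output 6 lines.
5123 2000 2000 5123
5123 2018 2018 5123
5123 2018 2163 5123
5123 2018 2251 5123
5123 2251 2251 5123
5240 2251 2251 5240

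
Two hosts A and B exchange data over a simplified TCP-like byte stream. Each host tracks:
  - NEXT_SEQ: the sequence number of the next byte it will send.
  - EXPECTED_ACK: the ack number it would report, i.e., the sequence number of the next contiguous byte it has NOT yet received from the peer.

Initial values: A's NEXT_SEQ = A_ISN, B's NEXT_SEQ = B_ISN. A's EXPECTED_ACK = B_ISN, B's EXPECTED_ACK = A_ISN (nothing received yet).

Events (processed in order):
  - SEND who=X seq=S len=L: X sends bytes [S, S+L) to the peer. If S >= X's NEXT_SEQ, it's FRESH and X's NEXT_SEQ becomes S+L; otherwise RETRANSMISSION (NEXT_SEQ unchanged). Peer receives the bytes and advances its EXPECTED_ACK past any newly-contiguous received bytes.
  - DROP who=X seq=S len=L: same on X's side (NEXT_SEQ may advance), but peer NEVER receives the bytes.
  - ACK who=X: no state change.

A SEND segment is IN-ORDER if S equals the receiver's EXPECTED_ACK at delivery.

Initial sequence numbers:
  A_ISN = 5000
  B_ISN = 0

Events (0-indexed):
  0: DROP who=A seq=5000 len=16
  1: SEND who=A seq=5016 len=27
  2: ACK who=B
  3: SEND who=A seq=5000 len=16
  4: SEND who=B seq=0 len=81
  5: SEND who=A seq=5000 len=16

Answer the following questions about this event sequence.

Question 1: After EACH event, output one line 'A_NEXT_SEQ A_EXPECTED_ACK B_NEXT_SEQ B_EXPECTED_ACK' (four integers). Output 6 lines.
5016 0 0 5000
5043 0 0 5000
5043 0 0 5000
5043 0 0 5043
5043 81 81 5043
5043 81 81 5043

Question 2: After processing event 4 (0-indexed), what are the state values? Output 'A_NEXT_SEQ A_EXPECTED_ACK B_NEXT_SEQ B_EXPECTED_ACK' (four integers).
After event 0: A_seq=5016 A_ack=0 B_seq=0 B_ack=5000
After event 1: A_seq=5043 A_ack=0 B_seq=0 B_ack=5000
After event 2: A_seq=5043 A_ack=0 B_seq=0 B_ack=5000
After event 3: A_seq=5043 A_ack=0 B_seq=0 B_ack=5043
After event 4: A_seq=5043 A_ack=81 B_seq=81 B_ack=5043

5043 81 81 5043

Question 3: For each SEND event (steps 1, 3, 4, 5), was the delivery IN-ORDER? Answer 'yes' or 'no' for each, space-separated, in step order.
Step 1: SEND seq=5016 -> out-of-order
Step 3: SEND seq=5000 -> in-order
Step 4: SEND seq=0 -> in-order
Step 5: SEND seq=5000 -> out-of-order

Answer: no yes yes no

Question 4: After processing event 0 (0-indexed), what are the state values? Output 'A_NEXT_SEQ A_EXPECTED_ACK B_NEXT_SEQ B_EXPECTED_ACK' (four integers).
After event 0: A_seq=5016 A_ack=0 B_seq=0 B_ack=5000

5016 0 0 5000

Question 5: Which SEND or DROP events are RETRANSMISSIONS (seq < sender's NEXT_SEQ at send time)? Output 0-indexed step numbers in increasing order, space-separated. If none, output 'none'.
Step 0: DROP seq=5000 -> fresh
Step 1: SEND seq=5016 -> fresh
Step 3: SEND seq=5000 -> retransmit
Step 4: SEND seq=0 -> fresh
Step 5: SEND seq=5000 -> retransmit

Answer: 3 5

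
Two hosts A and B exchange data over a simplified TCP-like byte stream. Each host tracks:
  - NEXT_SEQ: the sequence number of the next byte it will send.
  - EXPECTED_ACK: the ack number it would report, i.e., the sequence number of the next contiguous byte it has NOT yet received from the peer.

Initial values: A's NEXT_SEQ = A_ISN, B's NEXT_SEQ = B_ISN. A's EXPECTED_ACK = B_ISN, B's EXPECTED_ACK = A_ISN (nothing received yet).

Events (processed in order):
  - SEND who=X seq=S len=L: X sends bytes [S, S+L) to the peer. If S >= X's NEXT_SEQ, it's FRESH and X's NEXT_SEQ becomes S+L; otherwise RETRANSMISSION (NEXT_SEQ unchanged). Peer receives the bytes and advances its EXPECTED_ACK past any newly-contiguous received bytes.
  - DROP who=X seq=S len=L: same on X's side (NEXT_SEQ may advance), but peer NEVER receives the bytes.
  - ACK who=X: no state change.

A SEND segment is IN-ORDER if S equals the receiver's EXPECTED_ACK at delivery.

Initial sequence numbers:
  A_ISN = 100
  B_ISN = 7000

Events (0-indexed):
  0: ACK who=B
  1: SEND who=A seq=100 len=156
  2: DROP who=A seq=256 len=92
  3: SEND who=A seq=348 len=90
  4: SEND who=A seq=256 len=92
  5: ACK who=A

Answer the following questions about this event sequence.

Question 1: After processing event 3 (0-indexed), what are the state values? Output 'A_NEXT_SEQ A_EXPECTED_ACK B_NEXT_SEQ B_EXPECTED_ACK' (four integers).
After event 0: A_seq=100 A_ack=7000 B_seq=7000 B_ack=100
After event 1: A_seq=256 A_ack=7000 B_seq=7000 B_ack=256
After event 2: A_seq=348 A_ack=7000 B_seq=7000 B_ack=256
After event 3: A_seq=438 A_ack=7000 B_seq=7000 B_ack=256

438 7000 7000 256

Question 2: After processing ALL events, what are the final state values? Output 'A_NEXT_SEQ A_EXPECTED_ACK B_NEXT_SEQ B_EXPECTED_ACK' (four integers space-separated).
Answer: 438 7000 7000 438

Derivation:
After event 0: A_seq=100 A_ack=7000 B_seq=7000 B_ack=100
After event 1: A_seq=256 A_ack=7000 B_seq=7000 B_ack=256
After event 2: A_seq=348 A_ack=7000 B_seq=7000 B_ack=256
After event 3: A_seq=438 A_ack=7000 B_seq=7000 B_ack=256
After event 4: A_seq=438 A_ack=7000 B_seq=7000 B_ack=438
After event 5: A_seq=438 A_ack=7000 B_seq=7000 B_ack=438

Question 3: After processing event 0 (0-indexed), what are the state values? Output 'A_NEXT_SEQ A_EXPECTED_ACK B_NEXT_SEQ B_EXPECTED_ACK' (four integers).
After event 0: A_seq=100 A_ack=7000 B_seq=7000 B_ack=100

100 7000 7000 100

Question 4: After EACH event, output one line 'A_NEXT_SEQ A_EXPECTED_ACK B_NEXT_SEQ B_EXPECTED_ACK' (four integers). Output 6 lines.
100 7000 7000 100
256 7000 7000 256
348 7000 7000 256
438 7000 7000 256
438 7000 7000 438
438 7000 7000 438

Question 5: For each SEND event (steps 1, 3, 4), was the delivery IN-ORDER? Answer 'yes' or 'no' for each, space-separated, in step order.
Step 1: SEND seq=100 -> in-order
Step 3: SEND seq=348 -> out-of-order
Step 4: SEND seq=256 -> in-order

Answer: yes no yes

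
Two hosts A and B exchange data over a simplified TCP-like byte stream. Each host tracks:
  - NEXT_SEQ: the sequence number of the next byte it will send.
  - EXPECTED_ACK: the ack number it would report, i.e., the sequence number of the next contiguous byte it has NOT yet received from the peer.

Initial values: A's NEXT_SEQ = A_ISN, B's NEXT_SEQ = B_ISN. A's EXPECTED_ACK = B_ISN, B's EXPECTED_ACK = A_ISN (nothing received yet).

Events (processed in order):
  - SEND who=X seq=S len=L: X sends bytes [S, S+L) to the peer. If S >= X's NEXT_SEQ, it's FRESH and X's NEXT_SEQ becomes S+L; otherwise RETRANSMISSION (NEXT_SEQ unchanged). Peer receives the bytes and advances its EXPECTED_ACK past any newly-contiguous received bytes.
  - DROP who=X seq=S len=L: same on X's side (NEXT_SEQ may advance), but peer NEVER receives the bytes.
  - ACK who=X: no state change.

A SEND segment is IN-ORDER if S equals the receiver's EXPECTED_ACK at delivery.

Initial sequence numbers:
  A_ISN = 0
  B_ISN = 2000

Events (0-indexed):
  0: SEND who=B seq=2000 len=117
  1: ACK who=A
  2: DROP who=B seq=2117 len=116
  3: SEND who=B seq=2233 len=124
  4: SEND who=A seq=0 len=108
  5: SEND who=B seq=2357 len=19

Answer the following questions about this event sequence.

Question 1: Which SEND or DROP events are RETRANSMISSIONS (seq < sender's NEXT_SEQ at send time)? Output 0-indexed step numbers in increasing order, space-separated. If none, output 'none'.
Step 0: SEND seq=2000 -> fresh
Step 2: DROP seq=2117 -> fresh
Step 3: SEND seq=2233 -> fresh
Step 4: SEND seq=0 -> fresh
Step 5: SEND seq=2357 -> fresh

Answer: none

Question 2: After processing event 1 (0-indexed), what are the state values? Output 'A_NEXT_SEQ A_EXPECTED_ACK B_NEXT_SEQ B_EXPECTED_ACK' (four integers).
After event 0: A_seq=0 A_ack=2117 B_seq=2117 B_ack=0
After event 1: A_seq=0 A_ack=2117 B_seq=2117 B_ack=0

0 2117 2117 0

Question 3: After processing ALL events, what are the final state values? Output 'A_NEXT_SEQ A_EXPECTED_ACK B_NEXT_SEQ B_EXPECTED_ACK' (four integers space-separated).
Answer: 108 2117 2376 108

Derivation:
After event 0: A_seq=0 A_ack=2117 B_seq=2117 B_ack=0
After event 1: A_seq=0 A_ack=2117 B_seq=2117 B_ack=0
After event 2: A_seq=0 A_ack=2117 B_seq=2233 B_ack=0
After event 3: A_seq=0 A_ack=2117 B_seq=2357 B_ack=0
After event 4: A_seq=108 A_ack=2117 B_seq=2357 B_ack=108
After event 5: A_seq=108 A_ack=2117 B_seq=2376 B_ack=108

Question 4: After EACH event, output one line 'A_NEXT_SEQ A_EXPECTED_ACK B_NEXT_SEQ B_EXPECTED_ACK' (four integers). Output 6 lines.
0 2117 2117 0
0 2117 2117 0
0 2117 2233 0
0 2117 2357 0
108 2117 2357 108
108 2117 2376 108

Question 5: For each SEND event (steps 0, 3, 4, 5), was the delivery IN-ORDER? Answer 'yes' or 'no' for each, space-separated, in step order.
Step 0: SEND seq=2000 -> in-order
Step 3: SEND seq=2233 -> out-of-order
Step 4: SEND seq=0 -> in-order
Step 5: SEND seq=2357 -> out-of-order

Answer: yes no yes no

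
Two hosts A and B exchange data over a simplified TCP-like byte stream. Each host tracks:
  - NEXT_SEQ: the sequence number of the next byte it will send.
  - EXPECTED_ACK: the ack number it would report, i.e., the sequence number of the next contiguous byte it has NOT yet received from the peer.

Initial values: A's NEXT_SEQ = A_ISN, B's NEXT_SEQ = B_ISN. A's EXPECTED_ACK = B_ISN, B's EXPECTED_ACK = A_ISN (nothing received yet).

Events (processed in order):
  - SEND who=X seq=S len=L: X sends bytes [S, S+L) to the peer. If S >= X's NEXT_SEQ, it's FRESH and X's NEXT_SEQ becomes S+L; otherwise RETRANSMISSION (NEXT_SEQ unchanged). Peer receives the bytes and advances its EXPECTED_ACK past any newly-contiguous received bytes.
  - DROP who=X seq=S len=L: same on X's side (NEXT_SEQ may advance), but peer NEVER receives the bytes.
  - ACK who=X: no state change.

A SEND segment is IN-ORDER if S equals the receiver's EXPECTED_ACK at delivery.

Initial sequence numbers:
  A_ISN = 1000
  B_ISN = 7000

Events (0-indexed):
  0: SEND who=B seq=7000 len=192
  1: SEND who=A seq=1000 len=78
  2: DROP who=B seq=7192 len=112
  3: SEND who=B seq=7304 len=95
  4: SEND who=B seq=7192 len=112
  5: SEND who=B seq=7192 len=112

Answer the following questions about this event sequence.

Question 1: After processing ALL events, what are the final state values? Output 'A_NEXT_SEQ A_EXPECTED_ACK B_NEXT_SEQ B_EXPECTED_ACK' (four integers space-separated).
Answer: 1078 7399 7399 1078

Derivation:
After event 0: A_seq=1000 A_ack=7192 B_seq=7192 B_ack=1000
After event 1: A_seq=1078 A_ack=7192 B_seq=7192 B_ack=1078
After event 2: A_seq=1078 A_ack=7192 B_seq=7304 B_ack=1078
After event 3: A_seq=1078 A_ack=7192 B_seq=7399 B_ack=1078
After event 4: A_seq=1078 A_ack=7399 B_seq=7399 B_ack=1078
After event 5: A_seq=1078 A_ack=7399 B_seq=7399 B_ack=1078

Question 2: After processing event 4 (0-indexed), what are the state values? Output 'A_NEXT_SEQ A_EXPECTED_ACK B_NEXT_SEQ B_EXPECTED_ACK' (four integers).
After event 0: A_seq=1000 A_ack=7192 B_seq=7192 B_ack=1000
After event 1: A_seq=1078 A_ack=7192 B_seq=7192 B_ack=1078
After event 2: A_seq=1078 A_ack=7192 B_seq=7304 B_ack=1078
After event 3: A_seq=1078 A_ack=7192 B_seq=7399 B_ack=1078
After event 4: A_seq=1078 A_ack=7399 B_seq=7399 B_ack=1078

1078 7399 7399 1078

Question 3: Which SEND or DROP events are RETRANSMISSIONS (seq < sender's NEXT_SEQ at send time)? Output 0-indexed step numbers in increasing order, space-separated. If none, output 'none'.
Step 0: SEND seq=7000 -> fresh
Step 1: SEND seq=1000 -> fresh
Step 2: DROP seq=7192 -> fresh
Step 3: SEND seq=7304 -> fresh
Step 4: SEND seq=7192 -> retransmit
Step 5: SEND seq=7192 -> retransmit

Answer: 4 5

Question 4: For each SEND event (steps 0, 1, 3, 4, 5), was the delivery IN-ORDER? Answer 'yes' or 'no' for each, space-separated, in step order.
Step 0: SEND seq=7000 -> in-order
Step 1: SEND seq=1000 -> in-order
Step 3: SEND seq=7304 -> out-of-order
Step 4: SEND seq=7192 -> in-order
Step 5: SEND seq=7192 -> out-of-order

Answer: yes yes no yes no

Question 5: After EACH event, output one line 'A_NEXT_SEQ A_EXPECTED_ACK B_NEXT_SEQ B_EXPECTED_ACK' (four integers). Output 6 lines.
1000 7192 7192 1000
1078 7192 7192 1078
1078 7192 7304 1078
1078 7192 7399 1078
1078 7399 7399 1078
1078 7399 7399 1078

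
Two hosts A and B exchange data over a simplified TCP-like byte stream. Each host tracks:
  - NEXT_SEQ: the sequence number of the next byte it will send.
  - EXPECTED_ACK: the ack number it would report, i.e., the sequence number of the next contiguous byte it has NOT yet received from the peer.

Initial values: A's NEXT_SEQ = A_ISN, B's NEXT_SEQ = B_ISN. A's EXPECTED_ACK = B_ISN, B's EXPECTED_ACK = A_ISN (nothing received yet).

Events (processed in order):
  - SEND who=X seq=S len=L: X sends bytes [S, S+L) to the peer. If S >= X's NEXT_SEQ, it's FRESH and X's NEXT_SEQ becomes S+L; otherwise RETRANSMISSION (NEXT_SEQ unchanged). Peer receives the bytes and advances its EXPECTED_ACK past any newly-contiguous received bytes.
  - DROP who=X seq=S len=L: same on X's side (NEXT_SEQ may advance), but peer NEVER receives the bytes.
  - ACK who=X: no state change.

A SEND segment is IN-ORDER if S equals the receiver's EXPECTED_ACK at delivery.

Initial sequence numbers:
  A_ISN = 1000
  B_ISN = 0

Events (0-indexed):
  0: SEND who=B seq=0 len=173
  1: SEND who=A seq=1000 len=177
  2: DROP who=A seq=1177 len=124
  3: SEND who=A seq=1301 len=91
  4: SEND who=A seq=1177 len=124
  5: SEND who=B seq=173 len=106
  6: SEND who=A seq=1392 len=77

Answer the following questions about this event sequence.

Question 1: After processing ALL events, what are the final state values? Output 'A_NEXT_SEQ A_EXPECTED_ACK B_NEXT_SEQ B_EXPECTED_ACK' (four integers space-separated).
Answer: 1469 279 279 1469

Derivation:
After event 0: A_seq=1000 A_ack=173 B_seq=173 B_ack=1000
After event 1: A_seq=1177 A_ack=173 B_seq=173 B_ack=1177
After event 2: A_seq=1301 A_ack=173 B_seq=173 B_ack=1177
After event 3: A_seq=1392 A_ack=173 B_seq=173 B_ack=1177
After event 4: A_seq=1392 A_ack=173 B_seq=173 B_ack=1392
After event 5: A_seq=1392 A_ack=279 B_seq=279 B_ack=1392
After event 6: A_seq=1469 A_ack=279 B_seq=279 B_ack=1469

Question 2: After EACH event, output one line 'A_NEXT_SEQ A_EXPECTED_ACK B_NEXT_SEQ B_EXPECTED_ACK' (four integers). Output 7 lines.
1000 173 173 1000
1177 173 173 1177
1301 173 173 1177
1392 173 173 1177
1392 173 173 1392
1392 279 279 1392
1469 279 279 1469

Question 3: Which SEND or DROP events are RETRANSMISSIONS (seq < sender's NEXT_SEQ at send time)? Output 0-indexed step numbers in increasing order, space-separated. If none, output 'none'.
Step 0: SEND seq=0 -> fresh
Step 1: SEND seq=1000 -> fresh
Step 2: DROP seq=1177 -> fresh
Step 3: SEND seq=1301 -> fresh
Step 4: SEND seq=1177 -> retransmit
Step 5: SEND seq=173 -> fresh
Step 6: SEND seq=1392 -> fresh

Answer: 4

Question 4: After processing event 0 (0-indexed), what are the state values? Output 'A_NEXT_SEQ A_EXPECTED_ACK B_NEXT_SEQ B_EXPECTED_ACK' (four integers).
After event 0: A_seq=1000 A_ack=173 B_seq=173 B_ack=1000

1000 173 173 1000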